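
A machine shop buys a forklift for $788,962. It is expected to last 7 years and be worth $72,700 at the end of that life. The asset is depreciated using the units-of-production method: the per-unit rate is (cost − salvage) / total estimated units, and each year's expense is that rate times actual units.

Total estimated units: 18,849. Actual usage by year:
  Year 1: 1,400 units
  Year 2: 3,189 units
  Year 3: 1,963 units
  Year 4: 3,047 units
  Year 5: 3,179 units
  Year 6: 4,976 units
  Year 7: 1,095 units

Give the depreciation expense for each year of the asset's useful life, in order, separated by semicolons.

$53,200; $121,182; $74,594; $115,786; $120,802; $189,088; $41,610

Depreciable base = $788,962 − $72,700 = $716,262.
Rate = $716,262 / 18,849 units = $38 per unit.
Year 1: 1,400 × $38 = $53,200. Book value $735,762.
Year 2: 3,189 × $38 = $121,182. Book value $614,580.
Year 3: 1,963 × $38 = $74,594. Book value $539,986.
Year 4: 3,047 × $38 = $115,786. Book value $424,200.
Year 5: 3,179 × $38 = $120,802. Book value $303,398.
Year 6: 4,976 × $38 = $189,088. Book value $114,310.
Year 7: 1,095 × $38 = $41,610. Book value $72,700.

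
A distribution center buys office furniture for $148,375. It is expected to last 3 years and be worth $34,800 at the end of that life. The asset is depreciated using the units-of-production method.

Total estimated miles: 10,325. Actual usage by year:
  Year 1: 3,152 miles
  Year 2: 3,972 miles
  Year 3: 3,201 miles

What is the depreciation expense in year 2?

Depreciable base = $148,375 − $34,800 = $113,575.
Rate = $113,575 / 10,325 miles = $11 per mile.
Year 1: 3,152 × $11 = $34,672. Book value $113,703.
Year 2: 3,972 × $11 = $43,692. Book value $70,011.

$43,692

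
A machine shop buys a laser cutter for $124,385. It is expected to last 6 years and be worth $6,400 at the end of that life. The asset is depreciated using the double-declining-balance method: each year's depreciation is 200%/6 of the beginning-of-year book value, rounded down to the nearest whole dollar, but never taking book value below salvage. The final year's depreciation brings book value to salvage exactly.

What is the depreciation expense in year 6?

$9,981

Depreciable base = $124,385 − $6,400 = $117,985.
Year 1: ⌊$124,385 × 200%/6⌋ = $41,461. Book value $82,924.
Year 2: ⌊$82,924 × 200%/6⌋ = $27,641. Book value $55,283.
Year 3: ⌊$55,283 × 200%/6⌋ = $18,427. Book value $36,856.
Year 4: ⌊$36,856 × 200%/6⌋ = $12,285. Book value $24,571.
Year 5: ⌊$24,571 × 200%/6⌋ = $8,190. Book value $16,381.
Year 6 (final): $16,381 − $6,400 = $9,981. Book value $6,400.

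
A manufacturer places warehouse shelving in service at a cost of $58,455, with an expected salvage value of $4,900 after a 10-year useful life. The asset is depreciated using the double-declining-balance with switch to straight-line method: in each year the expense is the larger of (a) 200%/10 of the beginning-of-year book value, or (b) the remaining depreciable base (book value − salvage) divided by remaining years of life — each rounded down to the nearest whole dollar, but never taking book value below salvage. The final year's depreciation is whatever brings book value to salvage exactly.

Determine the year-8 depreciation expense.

Depreciable base = $58,455 − $4,900 = $53,555.
Year 1: DB = ⌊$58,455 × 200%/10⌋ = $11,691; SL = ⌊$53,555/10⌋ = $5,355 → take DB $11,691. Book value $46,764.
Year 2: DB = ⌊$46,764 × 200%/10⌋ = $9,352; SL = ⌊$41,864/9⌋ = $4,651 → take DB $9,352. Book value $37,412.
Year 3: DB = ⌊$37,412 × 200%/10⌋ = $7,482; SL = ⌊$32,512/8⌋ = $4,064 → take DB $7,482. Book value $29,930.
Year 4: DB = ⌊$29,930 × 200%/10⌋ = $5,986; SL = ⌊$25,030/7⌋ = $3,575 → take DB $5,986. Book value $23,944.
Year 5: DB = ⌊$23,944 × 200%/10⌋ = $4,788; SL = ⌊$19,044/6⌋ = $3,174 → take DB $4,788. Book value $19,156.
Year 6: DB = ⌊$19,156 × 200%/10⌋ = $3,831; SL = ⌊$14,256/5⌋ = $2,851 → take DB $3,831. Book value $15,325.
Year 7: DB = ⌊$15,325 × 200%/10⌋ = $3,065; SL = ⌊$10,425/4⌋ = $2,606 → take DB $3,065. Book value $12,260.
Year 8: DB = ⌊$12,260 × 200%/10⌋ = $2,452; SL = ⌊$7,360/3⌋ = $2,453 → take SL $2,453. Book value $9,807.

$2,453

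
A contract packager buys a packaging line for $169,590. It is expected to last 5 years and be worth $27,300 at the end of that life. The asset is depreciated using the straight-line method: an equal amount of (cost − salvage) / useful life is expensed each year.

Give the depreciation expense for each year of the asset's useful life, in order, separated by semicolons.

$28,458; $28,458; $28,458; $28,458; $28,458

Depreciable base = $169,590 − $27,300 = $142,290.
Annual expense = $142,290 / 5 = $28,458.
End of year 1: book value $141,132.
End of year 2: book value $112,674.
End of year 3: book value $84,216.
End of year 4: book value $55,758.
End of year 5: book value $27,300.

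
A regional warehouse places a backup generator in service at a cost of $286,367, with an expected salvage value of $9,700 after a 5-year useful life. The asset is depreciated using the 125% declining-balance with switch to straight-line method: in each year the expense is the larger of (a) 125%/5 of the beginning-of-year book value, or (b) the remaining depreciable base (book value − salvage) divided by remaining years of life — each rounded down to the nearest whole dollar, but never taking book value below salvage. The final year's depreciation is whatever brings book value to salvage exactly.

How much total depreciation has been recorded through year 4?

Depreciable base = $286,367 − $9,700 = $276,667.
Year 1: DB = ⌊$286,367 × 125%/5⌋ = $71,591; SL = ⌊$276,667/5⌋ = $55,333 → take DB $71,591. Book value $214,776.
Year 2: DB = ⌊$214,776 × 125%/5⌋ = $53,694; SL = ⌊$205,076/4⌋ = $51,269 → take DB $53,694. Book value $161,082.
Year 3: DB = ⌊$161,082 × 125%/5⌋ = $40,270; SL = ⌊$151,382/3⌋ = $50,460 → take SL $50,460. Book value $110,622.
Year 4: DB = ⌊$110,622 × 125%/5⌋ = $27,655; SL = ⌊$100,922/2⌋ = $50,461 → take SL $50,461. Book value $60,161.
Accumulated through year 4 = $286,367 − $60,161 = $226,206.

$226,206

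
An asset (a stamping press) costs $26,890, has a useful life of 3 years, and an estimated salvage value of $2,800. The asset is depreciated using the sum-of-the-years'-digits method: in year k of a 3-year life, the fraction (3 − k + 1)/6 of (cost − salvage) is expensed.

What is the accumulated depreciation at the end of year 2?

Depreciable base = $26,890 − $2,800 = $24,090.
Sum of the years' digits = 3+2+1 = 6.
Year 1: $24,090 × 3/6 = $12,045. Book value $14,845.
Year 2: $24,090 × 2/6 = $8,030. Book value $6,815.
Accumulated through year 2 = $26,890 − $6,815 = $20,075.

$20,075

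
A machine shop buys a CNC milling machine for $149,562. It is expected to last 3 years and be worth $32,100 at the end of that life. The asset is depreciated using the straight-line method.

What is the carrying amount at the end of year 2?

$71,254

Depreciable base = $149,562 − $32,100 = $117,462.
Annual expense = $117,462 / 3 = $39,154.
End of year 1: book value $110,408.
End of year 2: book value $71,254.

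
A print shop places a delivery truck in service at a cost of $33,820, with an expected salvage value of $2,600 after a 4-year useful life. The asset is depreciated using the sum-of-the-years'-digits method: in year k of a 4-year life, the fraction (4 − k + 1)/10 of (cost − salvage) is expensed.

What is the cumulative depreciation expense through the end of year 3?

Depreciable base = $33,820 − $2,600 = $31,220.
Sum of the years' digits = 4+3+2+1 = 10.
Year 1: $31,220 × 4/10 = $12,488. Book value $21,332.
Year 2: $31,220 × 3/10 = $9,366. Book value $11,966.
Year 3: $31,220 × 2/10 = $6,244. Book value $5,722.
Accumulated through year 3 = $33,820 − $5,722 = $28,098.

$28,098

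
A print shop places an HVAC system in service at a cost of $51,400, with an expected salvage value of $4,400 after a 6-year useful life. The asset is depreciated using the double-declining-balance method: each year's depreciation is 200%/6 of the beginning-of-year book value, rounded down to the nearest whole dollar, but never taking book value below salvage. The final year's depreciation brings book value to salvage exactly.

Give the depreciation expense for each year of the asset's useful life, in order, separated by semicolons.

$17,133; $11,422; $7,615; $5,076; $3,384; $2,370

Depreciable base = $51,400 − $4,400 = $47,000.
Year 1: ⌊$51,400 × 200%/6⌋ = $17,133. Book value $34,267.
Year 2: ⌊$34,267 × 200%/6⌋ = $11,422. Book value $22,845.
Year 3: ⌊$22,845 × 200%/6⌋ = $7,615. Book value $15,230.
Year 4: ⌊$15,230 × 200%/6⌋ = $5,076. Book value $10,154.
Year 5: ⌊$10,154 × 200%/6⌋ = $3,384. Book value $6,770.
Year 6 (final): $6,770 − $4,400 = $2,370. Book value $4,400.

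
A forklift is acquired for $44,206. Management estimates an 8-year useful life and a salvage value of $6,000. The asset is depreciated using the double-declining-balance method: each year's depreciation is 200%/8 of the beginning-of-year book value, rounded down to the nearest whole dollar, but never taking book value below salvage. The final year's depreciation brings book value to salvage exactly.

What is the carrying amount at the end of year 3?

Depreciable base = $44,206 − $6,000 = $38,206.
Year 1: ⌊$44,206 × 200%/8⌋ = $11,051. Book value $33,155.
Year 2: ⌊$33,155 × 200%/8⌋ = $8,288. Book value $24,867.
Year 3: ⌊$24,867 × 200%/8⌋ = $6,216. Book value $18,651.

$18,651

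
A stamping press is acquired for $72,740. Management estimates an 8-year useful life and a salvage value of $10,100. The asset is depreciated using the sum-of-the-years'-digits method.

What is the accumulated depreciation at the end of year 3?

Depreciable base = $72,740 − $10,100 = $62,640.
Sum of the years' digits = 8+7+6+5+4+3+2+1 = 36.
Year 1: $62,640 × 8/36 = $13,920. Book value $58,820.
Year 2: $62,640 × 7/36 = $12,180. Book value $46,640.
Year 3: $62,640 × 6/36 = $10,440. Book value $36,200.
Accumulated through year 3 = $72,740 − $36,200 = $36,540.

$36,540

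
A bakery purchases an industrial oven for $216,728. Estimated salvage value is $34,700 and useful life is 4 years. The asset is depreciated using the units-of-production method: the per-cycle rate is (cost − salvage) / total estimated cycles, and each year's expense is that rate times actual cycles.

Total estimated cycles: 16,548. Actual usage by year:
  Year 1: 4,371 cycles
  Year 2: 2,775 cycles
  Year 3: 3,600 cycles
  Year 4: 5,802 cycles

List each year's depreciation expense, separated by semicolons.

$48,081; $30,525; $39,600; $63,822

Depreciable base = $216,728 − $34,700 = $182,028.
Rate = $182,028 / 16,548 cycles = $11 per cycle.
Year 1: 4,371 × $11 = $48,081. Book value $168,647.
Year 2: 2,775 × $11 = $30,525. Book value $138,122.
Year 3: 3,600 × $11 = $39,600. Book value $98,522.
Year 4: 5,802 × $11 = $63,822. Book value $34,700.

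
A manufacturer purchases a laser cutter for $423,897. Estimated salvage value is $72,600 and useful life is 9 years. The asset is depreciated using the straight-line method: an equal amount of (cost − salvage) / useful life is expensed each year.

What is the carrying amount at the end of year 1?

$384,864

Depreciable base = $423,897 − $72,600 = $351,297.
Annual expense = $351,297 / 9 = $39,033.
End of year 1: book value $384,864.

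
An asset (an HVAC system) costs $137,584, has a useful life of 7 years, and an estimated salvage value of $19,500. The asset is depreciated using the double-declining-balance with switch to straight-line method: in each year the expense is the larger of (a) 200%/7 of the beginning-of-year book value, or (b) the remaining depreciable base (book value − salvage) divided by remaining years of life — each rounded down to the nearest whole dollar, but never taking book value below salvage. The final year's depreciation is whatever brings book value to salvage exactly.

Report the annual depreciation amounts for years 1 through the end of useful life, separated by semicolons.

Depreciable base = $137,584 − $19,500 = $118,084.
Year 1: DB = ⌊$137,584 × 200%/7⌋ = $39,309; SL = ⌊$118,084/7⌋ = $16,869 → take DB $39,309. Book value $98,275.
Year 2: DB = ⌊$98,275 × 200%/7⌋ = $28,078; SL = ⌊$78,775/6⌋ = $13,129 → take DB $28,078. Book value $70,197.
Year 3: DB = ⌊$70,197 × 200%/7⌋ = $20,056; SL = ⌊$50,697/5⌋ = $10,139 → take DB $20,056. Book value $50,141.
Year 4: DB = ⌊$50,141 × 200%/7⌋ = $14,326; SL = ⌊$30,641/4⌋ = $7,660 → take DB $14,326. Book value $35,815.
Year 5: DB = ⌊$35,815 × 200%/7⌋ = $10,232; SL = ⌊$16,315/3⌋ = $5,438 → take DB $10,232. Book value $25,583.
Year 6: DB = ⌊$25,583 × 200%/7⌋ = $7,309; SL = ⌊$6,083/2⌋ = $3,041 → take DB $7,309, capped at $6,083. Book value $19,500.
Year 7 (final): $19,500 − $19,500 = $0. Book value $19,500.

$39,309; $28,078; $20,056; $14,326; $10,232; $6,083; $0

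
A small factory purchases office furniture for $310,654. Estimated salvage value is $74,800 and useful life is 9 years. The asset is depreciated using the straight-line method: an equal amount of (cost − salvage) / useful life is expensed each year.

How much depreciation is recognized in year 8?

$26,206

Depreciable base = $310,654 − $74,800 = $235,854.
Annual expense = $235,854 / 9 = $26,206.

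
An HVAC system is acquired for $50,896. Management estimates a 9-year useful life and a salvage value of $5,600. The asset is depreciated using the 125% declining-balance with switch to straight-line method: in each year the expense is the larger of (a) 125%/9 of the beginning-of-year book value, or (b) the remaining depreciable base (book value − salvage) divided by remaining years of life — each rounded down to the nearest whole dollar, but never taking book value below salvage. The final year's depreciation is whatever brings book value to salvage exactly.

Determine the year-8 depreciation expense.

$4,478

Depreciable base = $50,896 − $5,600 = $45,296.
Year 1: DB = ⌊$50,896 × 125%/9⌋ = $7,068; SL = ⌊$45,296/9⌋ = $5,032 → take DB $7,068. Book value $43,828.
Year 2: DB = ⌊$43,828 × 125%/9⌋ = $6,087; SL = ⌊$38,228/8⌋ = $4,778 → take DB $6,087. Book value $37,741.
Year 3: DB = ⌊$37,741 × 125%/9⌋ = $5,241; SL = ⌊$32,141/7⌋ = $4,591 → take DB $5,241. Book value $32,500.
Year 4: DB = ⌊$32,500 × 125%/9⌋ = $4,513; SL = ⌊$26,900/6⌋ = $4,483 → take DB $4,513. Book value $27,987.
Year 5: DB = ⌊$27,987 × 125%/9⌋ = $3,887; SL = ⌊$22,387/5⌋ = $4,477 → take SL $4,477. Book value $23,510.
Year 6: DB = ⌊$23,510 × 125%/9⌋ = $3,265; SL = ⌊$17,910/4⌋ = $4,477 → take SL $4,477. Book value $19,033.
Year 7: DB = ⌊$19,033 × 125%/9⌋ = $2,643; SL = ⌊$13,433/3⌋ = $4,477 → take SL $4,477. Book value $14,556.
Year 8: DB = ⌊$14,556 × 125%/9⌋ = $2,021; SL = ⌊$8,956/2⌋ = $4,478 → take SL $4,478. Book value $10,078.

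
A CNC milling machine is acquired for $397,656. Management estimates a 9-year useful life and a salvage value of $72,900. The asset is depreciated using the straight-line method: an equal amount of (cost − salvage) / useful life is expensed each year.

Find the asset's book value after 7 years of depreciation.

Depreciable base = $397,656 − $72,900 = $324,756.
Annual expense = $324,756 / 9 = $36,084.
End of year 1: book value $361,572.
End of year 2: book value $325,488.
End of year 3: book value $289,404.
End of year 4: book value $253,320.
End of year 5: book value $217,236.
End of year 6: book value $181,152.
End of year 7: book value $145,068.

$145,068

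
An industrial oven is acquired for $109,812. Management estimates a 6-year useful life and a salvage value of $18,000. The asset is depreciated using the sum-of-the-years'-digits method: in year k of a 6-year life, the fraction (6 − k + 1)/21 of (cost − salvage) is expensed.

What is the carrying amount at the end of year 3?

$44,232

Depreciable base = $109,812 − $18,000 = $91,812.
Sum of the years' digits = 6+5+4+3+2+1 = 21.
Year 1: $91,812 × 6/21 = $26,232. Book value $83,580.
Year 2: $91,812 × 5/21 = $21,860. Book value $61,720.
Year 3: $91,812 × 4/21 = $17,488. Book value $44,232.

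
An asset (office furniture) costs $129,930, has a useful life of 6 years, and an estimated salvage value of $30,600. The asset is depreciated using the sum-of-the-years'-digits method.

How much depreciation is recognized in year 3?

$18,920

Depreciable base = $129,930 − $30,600 = $99,330.
Sum of the years' digits = 6+5+4+3+2+1 = 21.
Year 1: $99,330 × 6/21 = $28,380. Book value $101,550.
Year 2: $99,330 × 5/21 = $23,650. Book value $77,900.
Year 3: $99,330 × 4/21 = $18,920. Book value $58,980.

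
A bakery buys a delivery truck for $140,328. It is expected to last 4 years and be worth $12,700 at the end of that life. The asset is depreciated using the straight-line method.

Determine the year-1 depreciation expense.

Depreciable base = $140,328 − $12,700 = $127,628.
Annual expense = $127,628 / 4 = $31,907.

$31,907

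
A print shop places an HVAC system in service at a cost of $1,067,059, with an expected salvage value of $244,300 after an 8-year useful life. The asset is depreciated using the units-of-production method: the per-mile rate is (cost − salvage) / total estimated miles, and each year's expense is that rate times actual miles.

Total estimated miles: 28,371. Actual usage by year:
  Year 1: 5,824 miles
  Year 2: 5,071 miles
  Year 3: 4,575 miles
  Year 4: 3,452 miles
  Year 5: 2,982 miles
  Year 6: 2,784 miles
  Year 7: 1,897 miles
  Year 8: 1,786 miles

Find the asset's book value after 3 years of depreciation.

Depreciable base = $1,067,059 − $244,300 = $822,759.
Rate = $822,759 / 28,371 miles = $29 per mile.
Year 1: 5,824 × $29 = $168,896. Book value $898,163.
Year 2: 5,071 × $29 = $147,059. Book value $751,104.
Year 3: 4,575 × $29 = $132,675. Book value $618,429.

$618,429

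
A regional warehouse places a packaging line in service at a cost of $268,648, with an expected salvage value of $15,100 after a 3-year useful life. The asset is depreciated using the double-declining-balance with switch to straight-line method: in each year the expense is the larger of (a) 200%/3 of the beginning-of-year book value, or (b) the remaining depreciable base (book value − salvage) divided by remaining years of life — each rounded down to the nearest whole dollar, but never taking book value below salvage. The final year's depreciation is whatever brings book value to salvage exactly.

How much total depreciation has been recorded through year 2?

Depreciable base = $268,648 − $15,100 = $253,548.
Year 1: DB = ⌊$268,648 × 200%/3⌋ = $179,098; SL = ⌊$253,548/3⌋ = $84,516 → take DB $179,098. Book value $89,550.
Year 2: DB = ⌊$89,550 × 200%/3⌋ = $59,700; SL = ⌊$74,450/2⌋ = $37,225 → take DB $59,700. Book value $29,850.
Accumulated through year 2 = $268,648 − $29,850 = $238,798.

$238,798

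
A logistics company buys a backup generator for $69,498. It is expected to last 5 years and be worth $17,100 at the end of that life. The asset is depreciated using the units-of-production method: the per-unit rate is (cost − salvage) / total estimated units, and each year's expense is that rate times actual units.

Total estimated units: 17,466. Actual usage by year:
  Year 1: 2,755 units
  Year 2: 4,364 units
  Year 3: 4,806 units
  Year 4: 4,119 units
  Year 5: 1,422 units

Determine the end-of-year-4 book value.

Depreciable base = $69,498 − $17,100 = $52,398.
Rate = $52,398 / 17,466 units = $3 per unit.
Year 1: 2,755 × $3 = $8,265. Book value $61,233.
Year 2: 4,364 × $3 = $13,092. Book value $48,141.
Year 3: 4,806 × $3 = $14,418. Book value $33,723.
Year 4: 4,119 × $3 = $12,357. Book value $21,366.

$21,366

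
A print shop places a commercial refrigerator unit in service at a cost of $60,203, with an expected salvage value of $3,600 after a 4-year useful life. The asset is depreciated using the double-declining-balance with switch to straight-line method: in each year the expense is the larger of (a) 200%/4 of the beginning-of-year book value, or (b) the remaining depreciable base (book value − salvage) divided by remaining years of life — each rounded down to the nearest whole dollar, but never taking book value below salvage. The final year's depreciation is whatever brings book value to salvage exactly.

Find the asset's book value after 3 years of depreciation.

Depreciable base = $60,203 − $3,600 = $56,603.
Year 1: DB = ⌊$60,203 × 200%/4⌋ = $30,101; SL = ⌊$56,603/4⌋ = $14,150 → take DB $30,101. Book value $30,102.
Year 2: DB = ⌊$30,102 × 200%/4⌋ = $15,051; SL = ⌊$26,502/3⌋ = $8,834 → take DB $15,051. Book value $15,051.
Year 3: DB = ⌊$15,051 × 200%/4⌋ = $7,525; SL = ⌊$11,451/2⌋ = $5,725 → take DB $7,525. Book value $7,526.

$7,526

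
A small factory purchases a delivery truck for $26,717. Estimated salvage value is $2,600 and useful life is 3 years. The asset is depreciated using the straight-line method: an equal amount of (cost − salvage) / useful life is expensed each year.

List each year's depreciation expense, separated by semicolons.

$8,039; $8,039; $8,039

Depreciable base = $26,717 − $2,600 = $24,117.
Annual expense = $24,117 / 3 = $8,039.
End of year 1: book value $18,678.
End of year 2: book value $10,639.
End of year 3: book value $2,600.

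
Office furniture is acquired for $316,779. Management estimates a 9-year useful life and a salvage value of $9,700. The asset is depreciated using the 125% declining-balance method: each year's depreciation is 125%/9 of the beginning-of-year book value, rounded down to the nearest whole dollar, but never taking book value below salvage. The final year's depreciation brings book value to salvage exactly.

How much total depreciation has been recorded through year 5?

Depreciable base = $316,779 − $9,700 = $307,079.
Year 1: ⌊$316,779 × 125%/9⌋ = $43,997. Book value $272,782.
Year 2: ⌊$272,782 × 125%/9⌋ = $37,886. Book value $234,896.
Year 3: ⌊$234,896 × 125%/9⌋ = $32,624. Book value $202,272.
Year 4: ⌊$202,272 × 125%/9⌋ = $28,093. Book value $174,179.
Year 5: ⌊$174,179 × 125%/9⌋ = $24,191. Book value $149,988.
Accumulated through year 5 = $316,779 − $149,988 = $166,791.

$166,791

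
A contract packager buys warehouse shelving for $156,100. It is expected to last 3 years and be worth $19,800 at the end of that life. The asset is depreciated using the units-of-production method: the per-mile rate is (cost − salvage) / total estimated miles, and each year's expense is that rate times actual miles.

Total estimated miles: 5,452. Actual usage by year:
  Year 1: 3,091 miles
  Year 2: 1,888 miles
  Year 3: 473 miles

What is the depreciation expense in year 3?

Depreciable base = $156,100 − $19,800 = $136,300.
Rate = $136,300 / 5,452 miles = $25 per mile.
Year 1: 3,091 × $25 = $77,275. Book value $78,825.
Year 2: 1,888 × $25 = $47,200. Book value $31,625.
Year 3: 473 × $25 = $11,825. Book value $19,800.

$11,825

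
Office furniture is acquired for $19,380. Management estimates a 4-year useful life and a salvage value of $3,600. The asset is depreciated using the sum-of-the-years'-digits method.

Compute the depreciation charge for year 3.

$3,156

Depreciable base = $19,380 − $3,600 = $15,780.
Sum of the years' digits = 4+3+2+1 = 10.
Year 1: $15,780 × 4/10 = $6,312. Book value $13,068.
Year 2: $15,780 × 3/10 = $4,734. Book value $8,334.
Year 3: $15,780 × 2/10 = $3,156. Book value $5,178.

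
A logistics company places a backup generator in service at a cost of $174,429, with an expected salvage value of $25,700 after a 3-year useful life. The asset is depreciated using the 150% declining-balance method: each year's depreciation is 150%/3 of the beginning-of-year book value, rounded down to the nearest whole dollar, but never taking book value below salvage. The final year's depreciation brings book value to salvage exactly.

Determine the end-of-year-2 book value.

Depreciable base = $174,429 − $25,700 = $148,729.
Year 1: ⌊$174,429 × 150%/3⌋ = $87,214. Book value $87,215.
Year 2: ⌊$87,215 × 150%/3⌋ = $43,607. Book value $43,608.

$43,608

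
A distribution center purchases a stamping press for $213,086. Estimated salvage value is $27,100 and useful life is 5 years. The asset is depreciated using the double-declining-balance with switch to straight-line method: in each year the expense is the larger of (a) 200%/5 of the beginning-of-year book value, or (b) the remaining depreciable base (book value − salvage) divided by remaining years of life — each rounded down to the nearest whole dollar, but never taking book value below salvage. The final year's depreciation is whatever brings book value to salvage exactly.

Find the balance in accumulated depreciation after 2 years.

Depreciable base = $213,086 − $27,100 = $185,986.
Year 1: DB = ⌊$213,086 × 200%/5⌋ = $85,234; SL = ⌊$185,986/5⌋ = $37,197 → take DB $85,234. Book value $127,852.
Year 2: DB = ⌊$127,852 × 200%/5⌋ = $51,140; SL = ⌊$100,752/4⌋ = $25,188 → take DB $51,140. Book value $76,712.
Accumulated through year 2 = $213,086 − $76,712 = $136,374.

$136,374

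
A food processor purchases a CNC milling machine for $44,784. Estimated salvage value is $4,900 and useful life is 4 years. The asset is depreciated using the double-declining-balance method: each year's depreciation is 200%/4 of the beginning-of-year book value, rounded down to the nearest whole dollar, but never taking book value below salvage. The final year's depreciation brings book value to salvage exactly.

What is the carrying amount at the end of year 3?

Depreciable base = $44,784 − $4,900 = $39,884.
Year 1: ⌊$44,784 × 200%/4⌋ = $22,392. Book value $22,392.
Year 2: ⌊$22,392 × 200%/4⌋ = $11,196. Book value $11,196.
Year 3: ⌊$11,196 × 200%/4⌋ = $5,598. Book value $5,598.

$5,598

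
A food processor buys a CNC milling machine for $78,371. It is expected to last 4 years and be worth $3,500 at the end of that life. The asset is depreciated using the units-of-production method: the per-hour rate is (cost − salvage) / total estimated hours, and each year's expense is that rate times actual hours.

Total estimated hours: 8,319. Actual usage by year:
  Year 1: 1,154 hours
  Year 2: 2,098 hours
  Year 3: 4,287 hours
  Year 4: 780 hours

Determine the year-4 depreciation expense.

$7,020

Depreciable base = $78,371 − $3,500 = $74,871.
Rate = $74,871 / 8,319 hours = $9 per hour.
Year 1: 1,154 × $9 = $10,386. Book value $67,985.
Year 2: 2,098 × $9 = $18,882. Book value $49,103.
Year 3: 4,287 × $9 = $38,583. Book value $10,520.
Year 4: 780 × $9 = $7,020. Book value $3,500.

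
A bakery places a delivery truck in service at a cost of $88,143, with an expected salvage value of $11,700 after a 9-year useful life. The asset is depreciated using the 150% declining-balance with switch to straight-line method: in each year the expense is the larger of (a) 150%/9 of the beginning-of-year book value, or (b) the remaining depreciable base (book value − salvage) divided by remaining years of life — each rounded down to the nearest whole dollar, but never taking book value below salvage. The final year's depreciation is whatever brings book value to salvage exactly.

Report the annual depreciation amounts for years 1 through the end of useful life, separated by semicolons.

Depreciable base = $88,143 − $11,700 = $76,443.
Year 1: DB = ⌊$88,143 × 150%/9⌋ = $14,690; SL = ⌊$76,443/9⌋ = $8,493 → take DB $14,690. Book value $73,453.
Year 2: DB = ⌊$73,453 × 150%/9⌋ = $12,242; SL = ⌊$61,753/8⌋ = $7,719 → take DB $12,242. Book value $61,211.
Year 3: DB = ⌊$61,211 × 150%/9⌋ = $10,201; SL = ⌊$49,511/7⌋ = $7,073 → take DB $10,201. Book value $51,010.
Year 4: DB = ⌊$51,010 × 150%/9⌋ = $8,501; SL = ⌊$39,310/6⌋ = $6,551 → take DB $8,501. Book value $42,509.
Year 5: DB = ⌊$42,509 × 150%/9⌋ = $7,084; SL = ⌊$30,809/5⌋ = $6,161 → take DB $7,084. Book value $35,425.
Year 6: DB = ⌊$35,425 × 150%/9⌋ = $5,904; SL = ⌊$23,725/4⌋ = $5,931 → take SL $5,931. Book value $29,494.
Year 7: DB = ⌊$29,494 × 150%/9⌋ = $4,915; SL = ⌊$17,794/3⌋ = $5,931 → take SL $5,931. Book value $23,563.
Year 8: DB = ⌊$23,563 × 150%/9⌋ = $3,927; SL = ⌊$11,863/2⌋ = $5,931 → take SL $5,931. Book value $17,632.
Year 9 (final): $17,632 − $11,700 = $5,932. Book value $11,700.

$14,690; $12,242; $10,201; $8,501; $7,084; $5,931; $5,931; $5,931; $5,932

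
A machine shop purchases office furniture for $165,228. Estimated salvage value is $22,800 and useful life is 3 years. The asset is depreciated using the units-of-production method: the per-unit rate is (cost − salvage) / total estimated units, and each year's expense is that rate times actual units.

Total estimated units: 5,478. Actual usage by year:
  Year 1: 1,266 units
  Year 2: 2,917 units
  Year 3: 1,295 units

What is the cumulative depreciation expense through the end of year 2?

Depreciable base = $165,228 − $22,800 = $142,428.
Rate = $142,428 / 5,478 units = $26 per unit.
Year 1: 1,266 × $26 = $32,916. Book value $132,312.
Year 2: 2,917 × $26 = $75,842. Book value $56,470.
Accumulated through year 2 = $165,228 − $56,470 = $108,758.

$108,758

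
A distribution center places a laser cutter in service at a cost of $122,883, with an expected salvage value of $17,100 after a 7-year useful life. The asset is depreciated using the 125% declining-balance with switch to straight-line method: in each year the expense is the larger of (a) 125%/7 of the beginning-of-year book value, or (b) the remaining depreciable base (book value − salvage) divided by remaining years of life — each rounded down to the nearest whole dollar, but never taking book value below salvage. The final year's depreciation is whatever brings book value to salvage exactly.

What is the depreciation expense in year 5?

$12,752

Depreciable base = $122,883 − $17,100 = $105,783.
Year 1: DB = ⌊$122,883 × 125%/7⌋ = $21,943; SL = ⌊$105,783/7⌋ = $15,111 → take DB $21,943. Book value $100,940.
Year 2: DB = ⌊$100,940 × 125%/7⌋ = $18,025; SL = ⌊$83,840/6⌋ = $13,973 → take DB $18,025. Book value $82,915.
Year 3: DB = ⌊$82,915 × 125%/7⌋ = $14,806; SL = ⌊$65,815/5⌋ = $13,163 → take DB $14,806. Book value $68,109.
Year 4: DB = ⌊$68,109 × 125%/7⌋ = $12,162; SL = ⌊$51,009/4⌋ = $12,752 → take SL $12,752. Book value $55,357.
Year 5: DB = ⌊$55,357 × 125%/7⌋ = $9,885; SL = ⌊$38,257/3⌋ = $12,752 → take SL $12,752. Book value $42,605.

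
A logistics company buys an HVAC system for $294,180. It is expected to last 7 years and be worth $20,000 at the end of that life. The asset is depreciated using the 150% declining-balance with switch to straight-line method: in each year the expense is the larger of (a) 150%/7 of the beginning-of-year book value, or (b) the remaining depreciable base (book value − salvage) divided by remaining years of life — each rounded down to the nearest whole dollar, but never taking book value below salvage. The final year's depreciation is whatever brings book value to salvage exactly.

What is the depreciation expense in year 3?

$38,916

Depreciable base = $294,180 − $20,000 = $274,180.
Year 1: DB = ⌊$294,180 × 150%/7⌋ = $63,038; SL = ⌊$274,180/7⌋ = $39,168 → take DB $63,038. Book value $231,142.
Year 2: DB = ⌊$231,142 × 150%/7⌋ = $49,530; SL = ⌊$211,142/6⌋ = $35,190 → take DB $49,530. Book value $181,612.
Year 3: DB = ⌊$181,612 × 150%/7⌋ = $38,916; SL = ⌊$161,612/5⌋ = $32,322 → take DB $38,916. Book value $142,696.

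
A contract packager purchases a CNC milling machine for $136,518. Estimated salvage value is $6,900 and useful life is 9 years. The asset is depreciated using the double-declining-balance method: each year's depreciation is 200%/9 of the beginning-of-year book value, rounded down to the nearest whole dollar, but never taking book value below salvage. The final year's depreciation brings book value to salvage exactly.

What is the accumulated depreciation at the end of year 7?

Depreciable base = $136,518 − $6,900 = $129,618.
Year 1: ⌊$136,518 × 200%/9⌋ = $30,337. Book value $106,181.
Year 2: ⌊$106,181 × 200%/9⌋ = $23,595. Book value $82,586.
Year 3: ⌊$82,586 × 200%/9⌋ = $18,352. Book value $64,234.
Year 4: ⌊$64,234 × 200%/9⌋ = $14,274. Book value $49,960.
Year 5: ⌊$49,960 × 200%/9⌋ = $11,102. Book value $38,858.
Year 6: ⌊$38,858 × 200%/9⌋ = $8,635. Book value $30,223.
Year 7: ⌊$30,223 × 200%/9⌋ = $6,716. Book value $23,507.
Accumulated through year 7 = $136,518 − $23,507 = $113,011.

$113,011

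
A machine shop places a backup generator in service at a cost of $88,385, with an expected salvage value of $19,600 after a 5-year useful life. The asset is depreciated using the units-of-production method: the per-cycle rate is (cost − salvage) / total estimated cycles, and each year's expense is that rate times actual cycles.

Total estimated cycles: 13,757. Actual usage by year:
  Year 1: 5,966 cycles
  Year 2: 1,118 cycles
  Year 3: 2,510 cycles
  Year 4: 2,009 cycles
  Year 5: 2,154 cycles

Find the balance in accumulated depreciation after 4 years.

Depreciable base = $88,385 − $19,600 = $68,785.
Rate = $68,785 / 13,757 cycles = $5 per cycle.
Year 1: 5,966 × $5 = $29,830. Book value $58,555.
Year 2: 1,118 × $5 = $5,590. Book value $52,965.
Year 3: 2,510 × $5 = $12,550. Book value $40,415.
Year 4: 2,009 × $5 = $10,045. Book value $30,370.
Accumulated through year 4 = $88,385 − $30,370 = $58,015.

$58,015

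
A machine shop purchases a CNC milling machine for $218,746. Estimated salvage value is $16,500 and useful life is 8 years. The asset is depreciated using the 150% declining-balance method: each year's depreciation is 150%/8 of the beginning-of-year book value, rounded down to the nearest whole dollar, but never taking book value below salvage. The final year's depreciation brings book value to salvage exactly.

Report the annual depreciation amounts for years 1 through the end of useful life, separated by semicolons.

$41,014; $33,324; $27,076; $21,999; $17,874; $14,523; $11,800; $34,636

Depreciable base = $218,746 − $16,500 = $202,246.
Year 1: ⌊$218,746 × 150%/8⌋ = $41,014. Book value $177,732.
Year 2: ⌊$177,732 × 150%/8⌋ = $33,324. Book value $144,408.
Year 3: ⌊$144,408 × 150%/8⌋ = $27,076. Book value $117,332.
Year 4: ⌊$117,332 × 150%/8⌋ = $21,999. Book value $95,333.
Year 5: ⌊$95,333 × 150%/8⌋ = $17,874. Book value $77,459.
Year 6: ⌊$77,459 × 150%/8⌋ = $14,523. Book value $62,936.
Year 7: ⌊$62,936 × 150%/8⌋ = $11,800. Book value $51,136.
Year 8 (final): $51,136 − $16,500 = $34,636. Book value $16,500.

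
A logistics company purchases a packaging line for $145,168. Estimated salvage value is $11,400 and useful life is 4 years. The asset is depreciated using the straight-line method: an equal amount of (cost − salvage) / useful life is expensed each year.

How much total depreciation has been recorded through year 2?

$66,884

Depreciable base = $145,168 − $11,400 = $133,768.
Annual expense = $133,768 / 4 = $33,442.
End of year 1: book value $111,726.
End of year 2: book value $78,284.
Accumulated through year 2 = $145,168 − $78,284 = $66,884.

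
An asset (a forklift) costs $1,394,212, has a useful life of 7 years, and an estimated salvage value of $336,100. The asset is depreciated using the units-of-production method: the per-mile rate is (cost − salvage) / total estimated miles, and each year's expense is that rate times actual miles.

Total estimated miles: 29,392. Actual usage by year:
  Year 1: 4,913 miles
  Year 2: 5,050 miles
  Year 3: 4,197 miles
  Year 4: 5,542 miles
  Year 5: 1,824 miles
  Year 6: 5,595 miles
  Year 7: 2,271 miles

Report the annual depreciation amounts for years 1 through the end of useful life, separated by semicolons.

$176,868; $181,800; $151,092; $199,512; $65,664; $201,420; $81,756

Depreciable base = $1,394,212 − $336,100 = $1,058,112.
Rate = $1,058,112 / 29,392 miles = $36 per mile.
Year 1: 4,913 × $36 = $176,868. Book value $1,217,344.
Year 2: 5,050 × $36 = $181,800. Book value $1,035,544.
Year 3: 4,197 × $36 = $151,092. Book value $884,452.
Year 4: 5,542 × $36 = $199,512. Book value $684,940.
Year 5: 1,824 × $36 = $65,664. Book value $619,276.
Year 6: 5,595 × $36 = $201,420. Book value $417,856.
Year 7: 2,271 × $36 = $81,756. Book value $336,100.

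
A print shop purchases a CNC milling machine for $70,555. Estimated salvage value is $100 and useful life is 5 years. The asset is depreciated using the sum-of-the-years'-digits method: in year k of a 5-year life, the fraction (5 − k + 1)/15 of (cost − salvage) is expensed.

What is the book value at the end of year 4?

$4,797

Depreciable base = $70,555 − $100 = $70,455.
Sum of the years' digits = 5+4+3+2+1 = 15.
Year 1: $70,455 × 5/15 = $23,485. Book value $47,070.
Year 2: $70,455 × 4/15 = $18,788. Book value $28,282.
Year 3: $70,455 × 3/15 = $14,091. Book value $14,191.
Year 4: $70,455 × 2/15 = $9,394. Book value $4,797.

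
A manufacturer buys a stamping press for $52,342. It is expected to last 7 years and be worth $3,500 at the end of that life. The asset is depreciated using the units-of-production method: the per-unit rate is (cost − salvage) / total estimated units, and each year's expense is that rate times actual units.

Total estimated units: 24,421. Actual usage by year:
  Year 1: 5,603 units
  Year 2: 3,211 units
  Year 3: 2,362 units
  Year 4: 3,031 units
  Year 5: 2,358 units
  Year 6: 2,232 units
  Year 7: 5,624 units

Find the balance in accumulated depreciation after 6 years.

Depreciable base = $52,342 − $3,500 = $48,842.
Rate = $48,842 / 24,421 units = $2 per unit.
Year 1: 5,603 × $2 = $11,206. Book value $41,136.
Year 2: 3,211 × $2 = $6,422. Book value $34,714.
Year 3: 2,362 × $2 = $4,724. Book value $29,990.
Year 4: 3,031 × $2 = $6,062. Book value $23,928.
Year 5: 2,358 × $2 = $4,716. Book value $19,212.
Year 6: 2,232 × $2 = $4,464. Book value $14,748.
Accumulated through year 6 = $52,342 − $14,748 = $37,594.

$37,594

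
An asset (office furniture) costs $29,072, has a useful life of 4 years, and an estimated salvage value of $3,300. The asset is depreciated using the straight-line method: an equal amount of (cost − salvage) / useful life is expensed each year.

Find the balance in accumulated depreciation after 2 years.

Depreciable base = $29,072 − $3,300 = $25,772.
Annual expense = $25,772 / 4 = $6,443.
End of year 1: book value $22,629.
End of year 2: book value $16,186.
Accumulated through year 2 = $29,072 − $16,186 = $12,886.

$12,886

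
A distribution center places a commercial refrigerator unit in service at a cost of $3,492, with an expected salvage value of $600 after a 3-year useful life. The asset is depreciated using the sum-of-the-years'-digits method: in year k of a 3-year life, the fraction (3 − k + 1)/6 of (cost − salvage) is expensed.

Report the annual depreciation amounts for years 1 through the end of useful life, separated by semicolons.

$1,446; $964; $482

Depreciable base = $3,492 − $600 = $2,892.
Sum of the years' digits = 3+2+1 = 6.
Year 1: $2,892 × 3/6 = $1,446. Book value $2,046.
Year 2: $2,892 × 2/6 = $964. Book value $1,082.
Year 3: $2,892 × 1/6 = $482. Book value $600.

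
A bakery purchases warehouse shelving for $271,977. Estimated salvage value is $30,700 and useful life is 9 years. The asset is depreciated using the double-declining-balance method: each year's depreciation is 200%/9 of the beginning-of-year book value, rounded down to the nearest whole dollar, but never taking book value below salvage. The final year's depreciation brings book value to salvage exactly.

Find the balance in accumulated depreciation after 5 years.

$194,564

Depreciable base = $271,977 − $30,700 = $241,277.
Year 1: ⌊$271,977 × 200%/9⌋ = $60,439. Book value $211,538.
Year 2: ⌊$211,538 × 200%/9⌋ = $47,008. Book value $164,530.
Year 3: ⌊$164,530 × 200%/9⌋ = $36,562. Book value $127,968.
Year 4: ⌊$127,968 × 200%/9⌋ = $28,437. Book value $99,531.
Year 5: ⌊$99,531 × 200%/9⌋ = $22,118. Book value $77,413.
Accumulated through year 5 = $271,977 − $77,413 = $194,564.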